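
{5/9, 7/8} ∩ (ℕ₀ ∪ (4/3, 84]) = ∅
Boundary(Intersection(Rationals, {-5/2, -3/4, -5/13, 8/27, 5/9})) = {-5/2, -3/4, -5/13, 8/27, 5/9}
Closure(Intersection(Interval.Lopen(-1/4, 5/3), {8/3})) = EmptySet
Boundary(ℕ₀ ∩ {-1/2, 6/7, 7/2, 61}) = {61}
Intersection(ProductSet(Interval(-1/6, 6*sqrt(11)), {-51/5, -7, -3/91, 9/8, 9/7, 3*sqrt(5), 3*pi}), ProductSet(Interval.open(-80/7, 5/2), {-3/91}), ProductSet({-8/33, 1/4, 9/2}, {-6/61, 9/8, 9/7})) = EmptySet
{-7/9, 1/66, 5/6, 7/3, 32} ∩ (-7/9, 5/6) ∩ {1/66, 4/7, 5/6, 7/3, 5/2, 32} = {1/66}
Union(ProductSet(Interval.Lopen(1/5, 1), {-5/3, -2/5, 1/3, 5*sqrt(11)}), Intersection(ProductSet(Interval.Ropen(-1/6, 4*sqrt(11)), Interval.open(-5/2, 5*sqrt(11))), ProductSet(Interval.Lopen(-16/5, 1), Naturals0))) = Union(ProductSet(Interval(-1/6, 1), Range(0, 17, 1)), ProductSet(Interval.Lopen(1/5, 1), {-5/3, -2/5, 1/3, 5*sqrt(11)}))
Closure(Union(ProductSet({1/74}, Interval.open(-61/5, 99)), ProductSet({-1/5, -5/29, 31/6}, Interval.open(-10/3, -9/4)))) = Union(ProductSet({1/74}, Interval(-61/5, 99)), ProductSet({-1/5, -5/29, 31/6}, Interval(-10/3, -9/4)))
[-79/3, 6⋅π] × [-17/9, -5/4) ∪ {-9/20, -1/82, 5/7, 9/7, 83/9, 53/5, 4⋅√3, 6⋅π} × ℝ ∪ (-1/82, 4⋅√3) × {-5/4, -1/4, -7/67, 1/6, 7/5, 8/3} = ([-79/3, 6⋅π] × [-17/9, -5/4)) ∪ ({-9/20, -1/82, 5/7, 9/7, 83/9, 53/5, 4⋅√3, 6⋅π} × ℝ) ∪ ((-1/82, 4⋅√3) × {-5/4, -1/4, -7/67, 1/6, 7/5, 8/3})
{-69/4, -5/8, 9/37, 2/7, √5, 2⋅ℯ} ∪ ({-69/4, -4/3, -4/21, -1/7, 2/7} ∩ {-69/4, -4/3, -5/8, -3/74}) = {-69/4, -4/3, -5/8, 9/37, 2/7, √5, 2⋅ℯ}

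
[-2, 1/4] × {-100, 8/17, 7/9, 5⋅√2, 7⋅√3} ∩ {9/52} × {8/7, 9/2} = ∅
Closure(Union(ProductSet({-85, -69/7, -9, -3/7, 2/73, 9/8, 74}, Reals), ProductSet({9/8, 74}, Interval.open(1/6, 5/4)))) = ProductSet({-85, -69/7, -9, -3/7, 2/73, 9/8, 74}, Reals)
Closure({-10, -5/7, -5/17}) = {-10, -5/7, -5/17}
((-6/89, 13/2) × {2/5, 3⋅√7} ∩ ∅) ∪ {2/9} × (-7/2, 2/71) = {2/9} × (-7/2, 2/71)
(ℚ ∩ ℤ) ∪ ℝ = ℝ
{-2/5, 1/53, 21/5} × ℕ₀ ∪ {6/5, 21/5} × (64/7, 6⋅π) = ({-2/5, 1/53, 21/5} × ℕ₀) ∪ ({6/5, 21/5} × (64/7, 6⋅π))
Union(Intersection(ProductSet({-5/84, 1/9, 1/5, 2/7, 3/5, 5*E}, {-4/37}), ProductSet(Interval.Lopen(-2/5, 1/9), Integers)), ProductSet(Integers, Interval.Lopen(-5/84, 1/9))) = ProductSet(Integers, Interval.Lopen(-5/84, 1/9))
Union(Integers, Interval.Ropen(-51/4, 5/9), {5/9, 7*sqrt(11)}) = Union({7*sqrt(11)}, Integers, Interval(-51/4, 5/9))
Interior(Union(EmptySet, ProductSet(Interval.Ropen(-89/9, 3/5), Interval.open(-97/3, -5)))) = ProductSet(Interval.open(-89/9, 3/5), Interval.open(-97/3, -5))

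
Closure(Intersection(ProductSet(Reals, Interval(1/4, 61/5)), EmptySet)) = EmptySet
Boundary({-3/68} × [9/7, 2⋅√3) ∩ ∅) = ∅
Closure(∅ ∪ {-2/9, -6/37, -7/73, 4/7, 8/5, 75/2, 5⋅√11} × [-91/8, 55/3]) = {-2/9, -6/37, -7/73, 4/7, 8/5, 75/2, 5⋅√11} × [-91/8, 55/3]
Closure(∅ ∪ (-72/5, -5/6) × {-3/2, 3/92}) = [-72/5, -5/6] × {-3/2, 3/92}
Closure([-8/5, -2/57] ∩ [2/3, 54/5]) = ∅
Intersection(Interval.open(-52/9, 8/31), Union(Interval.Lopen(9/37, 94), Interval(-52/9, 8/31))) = Interval.open(-52/9, 8/31)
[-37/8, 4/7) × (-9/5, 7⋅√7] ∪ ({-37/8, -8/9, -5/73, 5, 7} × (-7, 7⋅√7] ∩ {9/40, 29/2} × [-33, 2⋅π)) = [-37/8, 4/7) × (-9/5, 7⋅√7]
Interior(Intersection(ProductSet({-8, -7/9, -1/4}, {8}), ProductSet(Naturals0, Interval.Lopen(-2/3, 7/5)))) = EmptySet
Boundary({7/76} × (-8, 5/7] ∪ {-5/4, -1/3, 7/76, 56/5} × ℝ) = {-5/4, -1/3, 7/76, 56/5} × ℝ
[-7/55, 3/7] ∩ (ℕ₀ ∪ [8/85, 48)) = {0} ∪ [8/85, 3/7]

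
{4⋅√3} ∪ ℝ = ℝ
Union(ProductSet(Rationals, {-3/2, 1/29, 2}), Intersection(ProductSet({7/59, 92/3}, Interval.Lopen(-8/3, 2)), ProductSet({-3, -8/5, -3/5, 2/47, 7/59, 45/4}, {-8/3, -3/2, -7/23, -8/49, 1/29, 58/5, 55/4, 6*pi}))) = Union(ProductSet({7/59}, {-3/2, -7/23, -8/49, 1/29}), ProductSet(Rationals, {-3/2, 1/29, 2}))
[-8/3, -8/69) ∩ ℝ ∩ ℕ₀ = ∅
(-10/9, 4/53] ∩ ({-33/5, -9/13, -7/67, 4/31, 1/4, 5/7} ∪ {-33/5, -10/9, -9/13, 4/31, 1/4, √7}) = {-9/13, -7/67}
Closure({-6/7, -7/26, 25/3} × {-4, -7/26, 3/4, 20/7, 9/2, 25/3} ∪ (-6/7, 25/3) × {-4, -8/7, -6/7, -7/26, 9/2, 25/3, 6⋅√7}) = ({-6/7, -7/26, 25/3} × {-4, -7/26, 3/4, 20/7, 9/2, 25/3}) ∪ ([-6/7, 25/3] × {-4, -8/7, -6/7, -7/26, 9/2, 25/3, 6⋅√7})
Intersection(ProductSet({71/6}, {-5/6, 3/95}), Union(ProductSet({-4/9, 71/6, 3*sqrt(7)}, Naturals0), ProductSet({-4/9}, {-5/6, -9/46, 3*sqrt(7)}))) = EmptySet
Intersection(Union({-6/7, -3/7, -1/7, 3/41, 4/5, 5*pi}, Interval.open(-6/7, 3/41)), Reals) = Union({4/5, 5*pi}, Interval(-6/7, 3/41))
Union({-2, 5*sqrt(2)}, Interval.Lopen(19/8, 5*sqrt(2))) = Union({-2}, Interval.Lopen(19/8, 5*sqrt(2)))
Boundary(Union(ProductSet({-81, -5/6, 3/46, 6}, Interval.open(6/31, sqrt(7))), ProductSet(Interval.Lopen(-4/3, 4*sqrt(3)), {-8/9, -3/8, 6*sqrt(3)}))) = Union(ProductSet({-81, -5/6, 3/46, 6}, Interval(6/31, sqrt(7))), ProductSet(Interval(-4/3, 4*sqrt(3)), {-8/9, -3/8, 6*sqrt(3)}))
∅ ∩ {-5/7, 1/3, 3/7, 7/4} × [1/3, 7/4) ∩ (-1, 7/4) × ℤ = ∅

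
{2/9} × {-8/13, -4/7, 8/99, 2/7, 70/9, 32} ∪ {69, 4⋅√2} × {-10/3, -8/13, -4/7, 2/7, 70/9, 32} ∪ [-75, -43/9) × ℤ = ([-75, -43/9) × ℤ) ∪ ({2/9} × {-8/13, -4/7, 8/99, 2/7, 70/9, 32}) ∪ ({69, 4⋅√2} × {-10/3, -8/13, -4/7, 2/7, 70/9, 32})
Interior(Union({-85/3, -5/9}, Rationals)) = EmptySet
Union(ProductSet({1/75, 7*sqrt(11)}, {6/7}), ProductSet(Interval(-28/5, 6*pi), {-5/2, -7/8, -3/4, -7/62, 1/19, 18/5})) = Union(ProductSet({1/75, 7*sqrt(11)}, {6/7}), ProductSet(Interval(-28/5, 6*pi), {-5/2, -7/8, -3/4, -7/62, 1/19, 18/5}))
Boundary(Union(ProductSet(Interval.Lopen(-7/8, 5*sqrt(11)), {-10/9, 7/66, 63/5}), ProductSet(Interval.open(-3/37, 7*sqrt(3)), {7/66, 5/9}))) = Union(ProductSet(Interval(-7/8, 5*sqrt(11)), {-10/9, 7/66, 63/5}), ProductSet(Interval(-3/37, 7*sqrt(3)), {7/66, 5/9}))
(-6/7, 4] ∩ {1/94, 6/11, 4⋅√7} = {1/94, 6/11}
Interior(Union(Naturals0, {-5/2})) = EmptySet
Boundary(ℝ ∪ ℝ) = ∅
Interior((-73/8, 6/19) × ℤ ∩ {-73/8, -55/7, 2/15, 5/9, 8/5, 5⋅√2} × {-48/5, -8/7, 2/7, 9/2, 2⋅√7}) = ∅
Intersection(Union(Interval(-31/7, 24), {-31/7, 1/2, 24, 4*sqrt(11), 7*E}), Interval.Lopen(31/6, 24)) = Interval.Lopen(31/6, 24)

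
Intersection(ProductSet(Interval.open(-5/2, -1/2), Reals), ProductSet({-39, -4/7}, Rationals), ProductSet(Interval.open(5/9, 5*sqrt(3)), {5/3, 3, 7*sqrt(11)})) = EmptySet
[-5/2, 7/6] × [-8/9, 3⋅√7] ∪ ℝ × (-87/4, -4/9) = (ℝ × (-87/4, -4/9)) ∪ ([-5/2, 7/6] × [-8/9, 3⋅√7])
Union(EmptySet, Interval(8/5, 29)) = Interval(8/5, 29)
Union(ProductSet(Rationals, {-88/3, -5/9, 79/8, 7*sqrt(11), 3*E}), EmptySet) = ProductSet(Rationals, {-88/3, -5/9, 79/8, 7*sqrt(11), 3*E})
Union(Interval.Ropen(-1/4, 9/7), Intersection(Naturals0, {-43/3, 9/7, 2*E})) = Interval.Ropen(-1/4, 9/7)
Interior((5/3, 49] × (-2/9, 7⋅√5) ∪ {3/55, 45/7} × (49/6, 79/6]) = (5/3, 49) × (-2/9, 7⋅√5)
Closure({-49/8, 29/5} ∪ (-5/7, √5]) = {-49/8, 29/5} ∪ [-5/7, √5]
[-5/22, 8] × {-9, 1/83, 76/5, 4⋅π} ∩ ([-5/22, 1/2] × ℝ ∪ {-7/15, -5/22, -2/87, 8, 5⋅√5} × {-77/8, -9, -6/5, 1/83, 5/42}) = ({-5/22, -2/87, 8} × {-9, 1/83}) ∪ ([-5/22, 1/2] × {-9, 1/83, 76/5, 4⋅π})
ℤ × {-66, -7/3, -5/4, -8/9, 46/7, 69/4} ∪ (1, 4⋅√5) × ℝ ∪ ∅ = (ℤ × {-66, -7/3, -5/4, -8/9, 46/7, 69/4}) ∪ ((1, 4⋅√5) × ℝ)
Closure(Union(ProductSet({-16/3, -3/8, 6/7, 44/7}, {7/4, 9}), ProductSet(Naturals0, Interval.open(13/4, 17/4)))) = Union(ProductSet({-16/3, -3/8, 6/7, 44/7}, {7/4, 9}), ProductSet(Naturals0, Interval(13/4, 17/4)))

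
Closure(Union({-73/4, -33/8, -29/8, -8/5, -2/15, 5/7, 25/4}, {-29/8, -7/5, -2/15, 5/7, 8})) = {-73/4, -33/8, -29/8, -8/5, -7/5, -2/15, 5/7, 25/4, 8}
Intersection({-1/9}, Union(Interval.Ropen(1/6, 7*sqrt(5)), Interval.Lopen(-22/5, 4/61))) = {-1/9}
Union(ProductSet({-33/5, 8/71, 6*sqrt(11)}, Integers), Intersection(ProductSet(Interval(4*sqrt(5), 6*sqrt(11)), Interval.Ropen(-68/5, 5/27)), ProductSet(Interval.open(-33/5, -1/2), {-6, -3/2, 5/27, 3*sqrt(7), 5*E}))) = ProductSet({-33/5, 8/71, 6*sqrt(11)}, Integers)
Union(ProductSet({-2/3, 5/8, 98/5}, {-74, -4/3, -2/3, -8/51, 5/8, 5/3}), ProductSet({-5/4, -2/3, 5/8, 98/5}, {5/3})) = Union(ProductSet({-2/3, 5/8, 98/5}, {-74, -4/3, -2/3, -8/51, 5/8, 5/3}), ProductSet({-5/4, -2/3, 5/8, 98/5}, {5/3}))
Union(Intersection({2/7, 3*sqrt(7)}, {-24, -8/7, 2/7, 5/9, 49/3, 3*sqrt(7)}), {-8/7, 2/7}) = {-8/7, 2/7, 3*sqrt(7)}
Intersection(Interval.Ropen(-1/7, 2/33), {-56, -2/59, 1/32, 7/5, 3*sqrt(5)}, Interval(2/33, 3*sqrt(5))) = EmptySet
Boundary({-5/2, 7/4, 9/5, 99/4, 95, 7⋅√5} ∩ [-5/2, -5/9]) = {-5/2}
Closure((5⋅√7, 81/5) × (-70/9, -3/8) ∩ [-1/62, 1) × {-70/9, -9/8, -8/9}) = ∅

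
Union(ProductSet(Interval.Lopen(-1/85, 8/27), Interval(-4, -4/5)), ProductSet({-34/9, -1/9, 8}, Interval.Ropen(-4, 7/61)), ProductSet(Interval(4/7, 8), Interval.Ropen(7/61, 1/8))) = Union(ProductSet({-34/9, -1/9, 8}, Interval.Ropen(-4, 7/61)), ProductSet(Interval.Lopen(-1/85, 8/27), Interval(-4, -4/5)), ProductSet(Interval(4/7, 8), Interval.Ropen(7/61, 1/8)))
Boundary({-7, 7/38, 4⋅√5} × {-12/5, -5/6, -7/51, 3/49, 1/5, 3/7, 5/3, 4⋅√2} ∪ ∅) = {-7, 7/38, 4⋅√5} × {-12/5, -5/6, -7/51, 3/49, 1/5, 3/7, 5/3, 4⋅√2}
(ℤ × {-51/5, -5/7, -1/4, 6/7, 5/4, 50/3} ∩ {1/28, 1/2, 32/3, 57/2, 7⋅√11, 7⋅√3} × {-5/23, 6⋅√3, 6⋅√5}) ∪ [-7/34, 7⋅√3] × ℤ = [-7/34, 7⋅√3] × ℤ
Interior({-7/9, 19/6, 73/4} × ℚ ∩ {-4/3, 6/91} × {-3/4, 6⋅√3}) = ∅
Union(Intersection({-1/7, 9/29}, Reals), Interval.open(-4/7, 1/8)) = Union({9/29}, Interval.open(-4/7, 1/8))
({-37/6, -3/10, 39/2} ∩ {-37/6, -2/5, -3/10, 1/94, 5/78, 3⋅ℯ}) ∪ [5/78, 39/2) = {-37/6, -3/10} ∪ [5/78, 39/2)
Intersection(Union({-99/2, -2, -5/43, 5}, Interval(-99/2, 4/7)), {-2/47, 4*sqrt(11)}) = {-2/47}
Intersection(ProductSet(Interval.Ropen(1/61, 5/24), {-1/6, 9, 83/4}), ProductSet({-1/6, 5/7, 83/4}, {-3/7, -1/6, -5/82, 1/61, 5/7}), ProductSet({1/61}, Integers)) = EmptySet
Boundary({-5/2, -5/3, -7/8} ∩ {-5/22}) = ∅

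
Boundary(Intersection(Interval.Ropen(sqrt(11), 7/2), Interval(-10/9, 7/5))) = EmptySet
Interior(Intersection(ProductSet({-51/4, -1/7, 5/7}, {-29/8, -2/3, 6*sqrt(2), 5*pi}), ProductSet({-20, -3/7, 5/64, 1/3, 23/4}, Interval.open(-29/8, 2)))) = EmptySet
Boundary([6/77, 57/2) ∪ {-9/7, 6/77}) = {-9/7, 6/77, 57/2}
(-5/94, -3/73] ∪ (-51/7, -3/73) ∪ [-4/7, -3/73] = (-51/7, -3/73]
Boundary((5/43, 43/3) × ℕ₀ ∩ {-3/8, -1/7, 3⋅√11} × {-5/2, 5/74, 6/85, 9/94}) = ∅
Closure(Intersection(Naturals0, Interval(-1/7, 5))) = Range(0, 6, 1)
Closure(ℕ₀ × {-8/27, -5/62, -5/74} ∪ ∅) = ℕ₀ × {-8/27, -5/62, -5/74}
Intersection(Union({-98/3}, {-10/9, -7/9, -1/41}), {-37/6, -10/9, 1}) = {-10/9}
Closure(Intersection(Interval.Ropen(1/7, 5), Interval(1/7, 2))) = Interval(1/7, 2)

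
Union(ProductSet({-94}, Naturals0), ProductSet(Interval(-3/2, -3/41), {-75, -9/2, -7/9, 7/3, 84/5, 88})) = Union(ProductSet({-94}, Naturals0), ProductSet(Interval(-3/2, -3/41), {-75, -9/2, -7/9, 7/3, 84/5, 88}))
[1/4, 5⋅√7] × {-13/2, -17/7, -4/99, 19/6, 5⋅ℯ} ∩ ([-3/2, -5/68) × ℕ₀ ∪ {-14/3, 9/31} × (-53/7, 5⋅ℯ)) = {9/31} × {-13/2, -17/7, -4/99, 19/6}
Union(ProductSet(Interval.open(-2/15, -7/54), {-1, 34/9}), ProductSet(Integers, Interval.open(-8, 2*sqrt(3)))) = Union(ProductSet(Integers, Interval.open(-8, 2*sqrt(3))), ProductSet(Interval.open(-2/15, -7/54), {-1, 34/9}))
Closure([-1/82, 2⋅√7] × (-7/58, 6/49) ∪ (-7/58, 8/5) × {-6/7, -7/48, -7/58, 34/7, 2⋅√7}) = ([-1/82, 2⋅√7] × [-7/58, 6/49]) ∪ ([-7/58, 8/5] × {-6/7, -7/48, -7/58, 34/7, 2⋅√7})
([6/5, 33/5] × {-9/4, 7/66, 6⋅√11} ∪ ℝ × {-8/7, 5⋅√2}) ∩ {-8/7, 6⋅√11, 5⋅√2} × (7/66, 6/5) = ∅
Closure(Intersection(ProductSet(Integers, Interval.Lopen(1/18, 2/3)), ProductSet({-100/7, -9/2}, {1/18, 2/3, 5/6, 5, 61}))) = EmptySet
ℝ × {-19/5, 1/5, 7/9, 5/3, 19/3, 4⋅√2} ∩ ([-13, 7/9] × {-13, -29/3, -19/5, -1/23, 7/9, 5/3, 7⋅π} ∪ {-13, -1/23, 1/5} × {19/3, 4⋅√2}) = ([-13, 7/9] × {-19/5, 7/9, 5/3}) ∪ ({-13, -1/23, 1/5} × {19/3, 4⋅√2})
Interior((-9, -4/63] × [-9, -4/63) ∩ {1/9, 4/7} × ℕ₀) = ∅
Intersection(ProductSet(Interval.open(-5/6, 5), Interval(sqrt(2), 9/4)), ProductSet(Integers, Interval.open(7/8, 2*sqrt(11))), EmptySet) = EmptySet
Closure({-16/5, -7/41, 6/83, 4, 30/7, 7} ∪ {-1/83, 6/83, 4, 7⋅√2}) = {-16/5, -7/41, -1/83, 6/83, 4, 30/7, 7, 7⋅√2}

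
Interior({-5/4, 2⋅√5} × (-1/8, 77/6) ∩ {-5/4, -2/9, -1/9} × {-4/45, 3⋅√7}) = ∅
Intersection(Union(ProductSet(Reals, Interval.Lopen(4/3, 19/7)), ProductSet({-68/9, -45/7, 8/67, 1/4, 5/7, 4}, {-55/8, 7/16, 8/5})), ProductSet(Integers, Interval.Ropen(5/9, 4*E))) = ProductSet(Integers, Interval.Lopen(4/3, 19/7))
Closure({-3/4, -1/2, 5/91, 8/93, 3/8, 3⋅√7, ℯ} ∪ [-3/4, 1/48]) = [-3/4, 1/48] ∪ {5/91, 8/93, 3/8, 3⋅√7, ℯ}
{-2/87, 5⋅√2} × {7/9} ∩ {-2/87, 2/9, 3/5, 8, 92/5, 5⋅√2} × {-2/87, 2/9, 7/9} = {-2/87, 5⋅√2} × {7/9}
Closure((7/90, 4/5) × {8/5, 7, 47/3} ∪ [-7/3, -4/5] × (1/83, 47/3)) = ([7/90, 4/5] × {8/5, 7, 47/3}) ∪ ([-7/3, -4/5] × [1/83, 47/3])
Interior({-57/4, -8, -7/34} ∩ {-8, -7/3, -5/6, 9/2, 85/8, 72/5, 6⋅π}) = ∅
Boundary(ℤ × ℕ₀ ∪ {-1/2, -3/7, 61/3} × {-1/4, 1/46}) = (ℤ × ℕ₀) ∪ ({-1/2, -3/7, 61/3} × {-1/4, 1/46})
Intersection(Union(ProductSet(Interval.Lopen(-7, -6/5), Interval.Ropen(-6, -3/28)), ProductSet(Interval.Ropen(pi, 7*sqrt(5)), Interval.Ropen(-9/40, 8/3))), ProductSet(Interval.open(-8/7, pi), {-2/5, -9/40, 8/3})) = EmptySet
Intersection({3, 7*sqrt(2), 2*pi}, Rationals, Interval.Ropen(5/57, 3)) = EmptySet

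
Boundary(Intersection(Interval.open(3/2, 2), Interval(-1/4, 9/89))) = EmptySet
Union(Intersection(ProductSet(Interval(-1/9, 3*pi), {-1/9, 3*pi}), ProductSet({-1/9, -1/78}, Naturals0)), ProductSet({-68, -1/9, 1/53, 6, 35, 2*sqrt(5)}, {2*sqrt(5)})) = ProductSet({-68, -1/9, 1/53, 6, 35, 2*sqrt(5)}, {2*sqrt(5)})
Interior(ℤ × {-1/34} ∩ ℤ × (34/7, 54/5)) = ∅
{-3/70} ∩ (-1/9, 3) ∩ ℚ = {-3/70}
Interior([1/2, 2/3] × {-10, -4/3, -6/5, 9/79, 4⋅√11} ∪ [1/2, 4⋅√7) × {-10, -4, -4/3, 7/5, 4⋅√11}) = ∅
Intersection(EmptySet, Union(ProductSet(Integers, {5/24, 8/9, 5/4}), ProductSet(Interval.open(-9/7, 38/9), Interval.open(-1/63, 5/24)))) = EmptySet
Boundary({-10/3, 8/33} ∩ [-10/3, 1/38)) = {-10/3}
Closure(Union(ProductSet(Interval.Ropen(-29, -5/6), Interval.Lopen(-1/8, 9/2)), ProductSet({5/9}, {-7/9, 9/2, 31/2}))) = Union(ProductSet({5/9}, {-7/9, 9/2, 31/2}), ProductSet({-29, -5/6}, Interval(-1/8, 9/2)), ProductSet(Interval(-29, -5/6), {-1/8, 9/2}), ProductSet(Interval.Ropen(-29, -5/6), Interval.Lopen(-1/8, 9/2)))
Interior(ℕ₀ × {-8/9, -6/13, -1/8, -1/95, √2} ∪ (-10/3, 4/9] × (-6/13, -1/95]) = (((-10/3, 4/9) ∪ ((-10/3, 4/9) \ ℕ₀)) × ((-6/13, -1/8) ∪ (-1/8, -1/95))) ∪ ((((-10/3, 4/9) \ ℕ₀ \ (-10/3, 4/9)) ∪ ((-10/3, 4/9) \ (ℕ₀ ∪ (ℕ₀ \ (-10/3, 4/9))))) × (-6/13, -1/95)) ∪ ((({0} \ ℕ₀ \ (-10/3, 4/9)) ∪ (ℕ₀ \ ({-10/3, 4/9} ∪ (ℕ₀ \ (-10/3, 4/9)))) ∪ (ℕ₀ \ ([-10/3, 4/9] ∪ (ℕ₀ \ (-10/3, 4/9))))) × {-1/8})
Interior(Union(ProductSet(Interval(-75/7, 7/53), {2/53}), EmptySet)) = EmptySet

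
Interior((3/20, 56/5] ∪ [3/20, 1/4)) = (3/20, 56/5)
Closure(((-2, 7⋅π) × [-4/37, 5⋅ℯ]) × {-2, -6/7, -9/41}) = ([-2, 7⋅π] × [-4/37, 5⋅ℯ]) × {-2, -6/7, -9/41}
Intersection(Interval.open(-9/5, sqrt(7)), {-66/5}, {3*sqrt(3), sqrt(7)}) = EmptySet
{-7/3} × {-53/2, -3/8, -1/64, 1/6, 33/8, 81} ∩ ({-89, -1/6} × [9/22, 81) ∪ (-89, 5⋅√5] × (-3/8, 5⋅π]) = {-7/3} × {-1/64, 1/6, 33/8}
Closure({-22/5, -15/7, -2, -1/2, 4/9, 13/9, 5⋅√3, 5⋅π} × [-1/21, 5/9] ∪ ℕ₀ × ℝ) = (ℕ₀ × ℝ) ∪ ({-22/5, -15/7, -2, -1/2, 4/9, 13/9, 5⋅√3, 5⋅π} × [-1/21, 5/9])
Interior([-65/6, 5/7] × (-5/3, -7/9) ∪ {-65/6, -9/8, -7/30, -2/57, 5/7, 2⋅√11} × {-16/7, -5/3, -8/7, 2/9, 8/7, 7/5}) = (-65/6, 5/7) × (-5/3, -7/9)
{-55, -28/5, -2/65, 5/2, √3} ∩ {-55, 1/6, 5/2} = {-55, 5/2}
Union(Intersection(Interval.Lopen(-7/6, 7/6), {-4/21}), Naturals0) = Union({-4/21}, Naturals0)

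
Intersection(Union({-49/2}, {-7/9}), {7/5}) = EmptySet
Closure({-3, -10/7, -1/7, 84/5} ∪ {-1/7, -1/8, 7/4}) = {-3, -10/7, -1/7, -1/8, 7/4, 84/5}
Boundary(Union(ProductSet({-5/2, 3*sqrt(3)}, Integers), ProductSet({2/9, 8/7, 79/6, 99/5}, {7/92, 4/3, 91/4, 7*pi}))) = Union(ProductSet({-5/2, 3*sqrt(3)}, Integers), ProductSet({2/9, 8/7, 79/6, 99/5}, {7/92, 4/3, 91/4, 7*pi}))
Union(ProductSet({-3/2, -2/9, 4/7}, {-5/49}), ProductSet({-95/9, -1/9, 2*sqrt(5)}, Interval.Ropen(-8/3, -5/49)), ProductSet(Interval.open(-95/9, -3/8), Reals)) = Union(ProductSet({-95/9, -1/9, 2*sqrt(5)}, Interval.Ropen(-8/3, -5/49)), ProductSet({-3/2, -2/9, 4/7}, {-5/49}), ProductSet(Interval.open(-95/9, -3/8), Reals))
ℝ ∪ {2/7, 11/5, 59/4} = ℝ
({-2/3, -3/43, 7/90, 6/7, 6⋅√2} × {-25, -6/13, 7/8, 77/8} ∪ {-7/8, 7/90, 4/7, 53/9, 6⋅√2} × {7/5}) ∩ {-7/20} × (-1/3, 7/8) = ∅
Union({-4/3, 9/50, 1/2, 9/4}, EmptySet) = {-4/3, 9/50, 1/2, 9/4}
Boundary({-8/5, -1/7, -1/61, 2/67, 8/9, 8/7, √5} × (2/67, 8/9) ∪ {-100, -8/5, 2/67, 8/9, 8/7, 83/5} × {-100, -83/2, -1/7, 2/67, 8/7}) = ({-100, -8/5, 2/67, 8/9, 8/7, 83/5} × {-100, -83/2, -1/7, 2/67, 8/7}) ∪ ({-8/5, -1/7, -1/61, 2/67, 8/9, 8/7, √5} × [2/67, 8/9])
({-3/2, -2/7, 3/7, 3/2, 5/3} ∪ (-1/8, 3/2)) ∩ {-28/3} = ∅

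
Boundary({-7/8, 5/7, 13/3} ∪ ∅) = {-7/8, 5/7, 13/3}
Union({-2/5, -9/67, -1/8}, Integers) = Union({-2/5, -9/67, -1/8}, Integers)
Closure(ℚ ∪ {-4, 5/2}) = ℝ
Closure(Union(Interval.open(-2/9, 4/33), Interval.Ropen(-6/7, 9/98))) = Interval(-6/7, 4/33)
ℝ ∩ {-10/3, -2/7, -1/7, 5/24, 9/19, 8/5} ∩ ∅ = ∅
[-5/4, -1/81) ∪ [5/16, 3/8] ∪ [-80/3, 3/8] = [-80/3, 3/8]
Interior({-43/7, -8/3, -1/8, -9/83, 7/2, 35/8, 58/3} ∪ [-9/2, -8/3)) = (-9/2, -8/3)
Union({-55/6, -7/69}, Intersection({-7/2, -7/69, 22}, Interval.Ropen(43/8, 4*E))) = {-55/6, -7/69}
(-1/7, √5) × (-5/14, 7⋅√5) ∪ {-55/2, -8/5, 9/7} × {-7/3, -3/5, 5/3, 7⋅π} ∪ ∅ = ({-55/2, -8/5, 9/7} × {-7/3, -3/5, 5/3, 7⋅π}) ∪ ((-1/7, √5) × (-5/14, 7⋅√5))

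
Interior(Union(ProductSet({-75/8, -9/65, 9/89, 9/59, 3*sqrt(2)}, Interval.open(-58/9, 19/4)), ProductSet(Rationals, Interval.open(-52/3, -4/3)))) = EmptySet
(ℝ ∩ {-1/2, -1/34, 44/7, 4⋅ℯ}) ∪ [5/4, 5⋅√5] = {-1/2, -1/34} ∪ [5/4, 5⋅√5]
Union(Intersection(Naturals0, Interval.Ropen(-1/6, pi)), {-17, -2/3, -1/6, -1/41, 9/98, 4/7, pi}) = Union({-17, -2/3, -1/6, -1/41, 9/98, 4/7, pi}, Range(0, 4, 1))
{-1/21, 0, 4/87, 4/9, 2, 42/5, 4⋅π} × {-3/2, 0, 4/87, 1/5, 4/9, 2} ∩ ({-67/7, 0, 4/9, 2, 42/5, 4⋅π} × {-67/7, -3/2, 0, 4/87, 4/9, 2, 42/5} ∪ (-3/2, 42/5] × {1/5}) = ({-1/21, 0, 4/87, 4/9, 2, 42/5} × {1/5}) ∪ ({0, 4/9, 2, 42/5, 4⋅π} × {-3/2, 0, 4/87, 4/9, 2})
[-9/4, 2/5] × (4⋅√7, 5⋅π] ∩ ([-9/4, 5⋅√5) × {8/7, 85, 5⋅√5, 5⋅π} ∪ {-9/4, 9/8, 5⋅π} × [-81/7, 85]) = ({-9/4} × (4⋅√7, 5⋅π]) ∪ ([-9/4, 2/5] × {5⋅√5, 5⋅π})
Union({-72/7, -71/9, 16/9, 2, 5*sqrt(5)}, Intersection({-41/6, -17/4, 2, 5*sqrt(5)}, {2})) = {-72/7, -71/9, 16/9, 2, 5*sqrt(5)}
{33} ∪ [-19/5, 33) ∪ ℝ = (-∞, ∞)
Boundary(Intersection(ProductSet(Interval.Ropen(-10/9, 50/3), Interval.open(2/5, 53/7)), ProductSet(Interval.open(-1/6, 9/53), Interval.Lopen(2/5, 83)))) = Union(ProductSet({-1/6, 9/53}, Interval(2/5, 53/7)), ProductSet(Interval(-1/6, 9/53), {2/5, 53/7}))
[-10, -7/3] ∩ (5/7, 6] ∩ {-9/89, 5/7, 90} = ∅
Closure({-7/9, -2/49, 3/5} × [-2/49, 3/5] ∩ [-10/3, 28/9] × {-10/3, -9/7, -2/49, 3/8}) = {-7/9, -2/49, 3/5} × {-2/49, 3/8}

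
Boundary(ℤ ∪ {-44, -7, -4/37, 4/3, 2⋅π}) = ℤ ∪ {-4/37, 4/3, 2⋅π}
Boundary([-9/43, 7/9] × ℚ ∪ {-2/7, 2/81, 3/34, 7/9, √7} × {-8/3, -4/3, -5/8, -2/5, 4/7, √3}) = ([-9/43, 7/9] × ℝ) ∪ ({-2/7, 2/81, 3/34, 7/9, √7} × {-8/3, -4/3, -5/8, -2/5, 4/7, √3})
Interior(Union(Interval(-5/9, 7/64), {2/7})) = Interval.open(-5/9, 7/64)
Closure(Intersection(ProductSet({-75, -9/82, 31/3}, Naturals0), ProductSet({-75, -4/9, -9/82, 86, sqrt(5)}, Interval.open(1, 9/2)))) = ProductSet({-75, -9/82}, Range(2, 5, 1))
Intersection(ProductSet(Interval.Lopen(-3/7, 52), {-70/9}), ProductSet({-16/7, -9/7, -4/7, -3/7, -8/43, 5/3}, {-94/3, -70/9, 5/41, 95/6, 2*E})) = ProductSet({-8/43, 5/3}, {-70/9})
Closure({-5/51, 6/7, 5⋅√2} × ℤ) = {-5/51, 6/7, 5⋅√2} × ℤ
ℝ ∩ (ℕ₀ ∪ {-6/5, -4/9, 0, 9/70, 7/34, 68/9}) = {-6/5, -4/9, 9/70, 7/34, 68/9} ∪ ℕ₀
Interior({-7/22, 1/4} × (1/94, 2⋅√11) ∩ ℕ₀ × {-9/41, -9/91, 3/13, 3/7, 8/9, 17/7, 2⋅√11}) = ∅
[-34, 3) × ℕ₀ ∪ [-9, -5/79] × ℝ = ([-34, 3) × ℕ₀) ∪ ([-9, -5/79] × ℝ)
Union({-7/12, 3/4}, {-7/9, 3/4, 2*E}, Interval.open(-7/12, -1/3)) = Union({-7/9, 3/4, 2*E}, Interval.Ropen(-7/12, -1/3))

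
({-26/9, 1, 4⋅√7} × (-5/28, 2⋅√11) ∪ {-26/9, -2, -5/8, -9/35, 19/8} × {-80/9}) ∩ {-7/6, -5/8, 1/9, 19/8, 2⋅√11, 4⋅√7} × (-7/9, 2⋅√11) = {4⋅√7} × (-5/28, 2⋅√11)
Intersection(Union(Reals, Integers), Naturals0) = Naturals0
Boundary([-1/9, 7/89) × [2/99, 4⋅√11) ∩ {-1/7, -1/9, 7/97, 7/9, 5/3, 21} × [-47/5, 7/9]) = {-1/9, 7/97} × [2/99, 7/9]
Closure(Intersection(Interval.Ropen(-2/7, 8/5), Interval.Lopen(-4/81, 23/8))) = Interval(-4/81, 8/5)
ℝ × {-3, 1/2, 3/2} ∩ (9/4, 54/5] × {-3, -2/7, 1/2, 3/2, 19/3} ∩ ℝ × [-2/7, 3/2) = (9/4, 54/5] × {1/2}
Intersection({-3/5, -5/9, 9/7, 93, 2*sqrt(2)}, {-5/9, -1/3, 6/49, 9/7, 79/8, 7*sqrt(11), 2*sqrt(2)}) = {-5/9, 9/7, 2*sqrt(2)}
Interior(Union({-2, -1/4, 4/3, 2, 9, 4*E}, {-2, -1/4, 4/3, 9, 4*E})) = EmptySet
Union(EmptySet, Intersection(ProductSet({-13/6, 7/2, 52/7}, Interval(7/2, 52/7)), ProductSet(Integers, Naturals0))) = EmptySet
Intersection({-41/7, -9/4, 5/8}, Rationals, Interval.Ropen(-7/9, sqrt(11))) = {5/8}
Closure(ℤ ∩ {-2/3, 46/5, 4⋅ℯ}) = ∅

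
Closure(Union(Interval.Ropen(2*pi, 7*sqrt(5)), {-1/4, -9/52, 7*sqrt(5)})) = Union({-1/4, -9/52}, Interval(2*pi, 7*sqrt(5)))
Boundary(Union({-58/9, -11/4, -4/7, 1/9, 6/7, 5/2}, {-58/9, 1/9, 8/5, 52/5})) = {-58/9, -11/4, -4/7, 1/9, 6/7, 8/5, 5/2, 52/5}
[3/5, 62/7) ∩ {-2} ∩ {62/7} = ∅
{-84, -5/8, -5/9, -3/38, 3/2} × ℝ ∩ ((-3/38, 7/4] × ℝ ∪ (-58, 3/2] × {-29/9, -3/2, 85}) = ({3/2} × ℝ) ∪ ({-5/8, -5/9, -3/38, 3/2} × {-29/9, -3/2, 85})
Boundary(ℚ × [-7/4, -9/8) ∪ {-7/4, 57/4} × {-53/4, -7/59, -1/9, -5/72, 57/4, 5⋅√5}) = (ℝ × [-7/4, -9/8]) ∪ ({-7/4, 57/4} × {-53/4, -7/59, -1/9, -5/72, 57/4, 5⋅√5})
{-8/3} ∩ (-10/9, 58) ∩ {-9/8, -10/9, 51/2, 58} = ∅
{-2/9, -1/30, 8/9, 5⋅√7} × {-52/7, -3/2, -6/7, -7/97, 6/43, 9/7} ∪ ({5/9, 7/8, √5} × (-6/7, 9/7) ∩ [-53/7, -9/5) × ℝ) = {-2/9, -1/30, 8/9, 5⋅√7} × {-52/7, -3/2, -6/7, -7/97, 6/43, 9/7}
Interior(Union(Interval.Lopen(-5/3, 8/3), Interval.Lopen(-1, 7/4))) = Interval.open(-5/3, 8/3)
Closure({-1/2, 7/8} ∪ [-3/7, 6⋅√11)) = {-1/2} ∪ [-3/7, 6⋅√11]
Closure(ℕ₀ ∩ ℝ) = ℕ₀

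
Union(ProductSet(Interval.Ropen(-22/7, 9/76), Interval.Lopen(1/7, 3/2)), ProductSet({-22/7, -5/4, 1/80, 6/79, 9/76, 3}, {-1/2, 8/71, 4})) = Union(ProductSet({-22/7, -5/4, 1/80, 6/79, 9/76, 3}, {-1/2, 8/71, 4}), ProductSet(Interval.Ropen(-22/7, 9/76), Interval.Lopen(1/7, 3/2)))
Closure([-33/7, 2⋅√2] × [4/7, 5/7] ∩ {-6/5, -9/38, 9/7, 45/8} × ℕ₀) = ∅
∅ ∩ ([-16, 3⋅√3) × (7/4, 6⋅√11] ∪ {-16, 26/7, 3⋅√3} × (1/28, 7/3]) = ∅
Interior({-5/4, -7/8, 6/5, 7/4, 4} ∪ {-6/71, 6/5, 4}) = ∅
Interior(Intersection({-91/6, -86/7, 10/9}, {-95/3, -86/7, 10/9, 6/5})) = EmptySet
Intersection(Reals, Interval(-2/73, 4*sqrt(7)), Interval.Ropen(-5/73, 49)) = Interval(-2/73, 4*sqrt(7))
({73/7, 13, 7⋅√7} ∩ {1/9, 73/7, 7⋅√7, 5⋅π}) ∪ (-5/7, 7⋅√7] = (-5/7, 7⋅√7]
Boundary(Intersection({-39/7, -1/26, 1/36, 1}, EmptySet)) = EmptySet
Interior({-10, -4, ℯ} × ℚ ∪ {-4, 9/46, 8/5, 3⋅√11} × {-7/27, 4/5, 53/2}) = ∅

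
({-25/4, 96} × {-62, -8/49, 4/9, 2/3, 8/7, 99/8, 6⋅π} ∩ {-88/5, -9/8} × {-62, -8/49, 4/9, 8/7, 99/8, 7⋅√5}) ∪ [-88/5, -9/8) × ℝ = [-88/5, -9/8) × ℝ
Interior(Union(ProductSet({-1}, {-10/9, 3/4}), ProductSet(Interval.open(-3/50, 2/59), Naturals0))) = EmptySet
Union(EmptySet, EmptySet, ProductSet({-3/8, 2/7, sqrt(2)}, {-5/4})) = ProductSet({-3/8, 2/7, sqrt(2)}, {-5/4})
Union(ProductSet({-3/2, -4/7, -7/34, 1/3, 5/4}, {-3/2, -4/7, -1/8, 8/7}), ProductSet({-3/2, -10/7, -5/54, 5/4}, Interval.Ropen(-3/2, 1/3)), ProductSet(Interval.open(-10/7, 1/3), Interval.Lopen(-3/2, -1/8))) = Union(ProductSet({-3/2, -10/7, -5/54, 5/4}, Interval.Ropen(-3/2, 1/3)), ProductSet({-3/2, -4/7, -7/34, 1/3, 5/4}, {-3/2, -4/7, -1/8, 8/7}), ProductSet(Interval.open(-10/7, 1/3), Interval.Lopen(-3/2, -1/8)))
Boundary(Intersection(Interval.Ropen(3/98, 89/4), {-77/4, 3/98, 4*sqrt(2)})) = {3/98, 4*sqrt(2)}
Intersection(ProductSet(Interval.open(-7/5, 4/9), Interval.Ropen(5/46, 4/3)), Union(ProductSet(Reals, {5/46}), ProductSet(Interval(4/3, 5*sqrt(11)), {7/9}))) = ProductSet(Interval.open(-7/5, 4/9), {5/46})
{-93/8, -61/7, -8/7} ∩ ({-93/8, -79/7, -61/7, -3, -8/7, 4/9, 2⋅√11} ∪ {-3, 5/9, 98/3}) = {-93/8, -61/7, -8/7}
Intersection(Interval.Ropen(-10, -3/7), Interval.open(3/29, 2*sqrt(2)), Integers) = EmptySet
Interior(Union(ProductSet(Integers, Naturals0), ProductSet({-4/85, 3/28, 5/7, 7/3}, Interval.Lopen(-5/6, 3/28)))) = EmptySet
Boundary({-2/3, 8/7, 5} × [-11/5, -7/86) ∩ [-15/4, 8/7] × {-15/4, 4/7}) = ∅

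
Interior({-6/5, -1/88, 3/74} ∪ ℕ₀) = ∅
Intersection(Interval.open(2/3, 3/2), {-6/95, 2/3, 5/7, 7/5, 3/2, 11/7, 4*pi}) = {5/7, 7/5}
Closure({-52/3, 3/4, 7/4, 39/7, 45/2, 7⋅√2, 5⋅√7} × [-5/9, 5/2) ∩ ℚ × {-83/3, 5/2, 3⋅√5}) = ∅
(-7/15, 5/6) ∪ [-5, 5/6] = [-5, 5/6]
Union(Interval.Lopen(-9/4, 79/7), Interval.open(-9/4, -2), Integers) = Union(Integers, Interval.Lopen(-9/4, 79/7))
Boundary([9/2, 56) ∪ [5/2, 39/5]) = {5/2, 56}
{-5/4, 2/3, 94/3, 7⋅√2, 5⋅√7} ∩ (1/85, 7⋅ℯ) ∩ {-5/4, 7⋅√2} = {7⋅√2}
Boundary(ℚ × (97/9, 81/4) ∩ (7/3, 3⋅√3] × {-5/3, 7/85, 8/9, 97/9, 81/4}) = ∅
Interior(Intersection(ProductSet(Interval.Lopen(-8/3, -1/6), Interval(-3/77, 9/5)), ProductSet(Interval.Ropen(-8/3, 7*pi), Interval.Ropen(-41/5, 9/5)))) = ProductSet(Interval.open(-8/3, -1/6), Interval.open(-3/77, 9/5))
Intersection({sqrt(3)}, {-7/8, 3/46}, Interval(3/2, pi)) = EmptySet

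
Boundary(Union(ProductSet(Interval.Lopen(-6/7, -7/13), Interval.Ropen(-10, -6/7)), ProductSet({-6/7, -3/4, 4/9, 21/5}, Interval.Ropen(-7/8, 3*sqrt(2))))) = Union(ProductSet({-6/7, -7/13}, Interval(-10, -6/7)), ProductSet({-6/7, 4/9, 21/5}, Interval(-7/8, 3*sqrt(2))), ProductSet({-6/7, -3/4, 4/9, 21/5}, Interval(-6/7, 3*sqrt(2))), ProductSet(Interval(-6/7, -7/13), {-10, -6/7}))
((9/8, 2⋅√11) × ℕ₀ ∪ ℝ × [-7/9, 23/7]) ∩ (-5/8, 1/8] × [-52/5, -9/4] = ∅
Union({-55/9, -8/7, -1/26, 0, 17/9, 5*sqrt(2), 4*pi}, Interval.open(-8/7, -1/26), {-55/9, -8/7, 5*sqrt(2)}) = Union({-55/9, 0, 17/9, 5*sqrt(2), 4*pi}, Interval(-8/7, -1/26))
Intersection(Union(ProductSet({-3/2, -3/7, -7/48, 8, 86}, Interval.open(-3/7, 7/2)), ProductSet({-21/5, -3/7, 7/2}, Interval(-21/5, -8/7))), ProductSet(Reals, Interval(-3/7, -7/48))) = ProductSet({-3/2, -3/7, -7/48, 8, 86}, Interval.Lopen(-3/7, -7/48))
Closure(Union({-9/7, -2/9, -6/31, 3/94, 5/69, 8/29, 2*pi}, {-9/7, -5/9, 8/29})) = {-9/7, -5/9, -2/9, -6/31, 3/94, 5/69, 8/29, 2*pi}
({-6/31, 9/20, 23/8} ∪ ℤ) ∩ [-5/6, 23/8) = {-6/31, 9/20} ∪ {0, 1, 2}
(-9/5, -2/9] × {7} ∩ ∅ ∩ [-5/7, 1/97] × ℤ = ∅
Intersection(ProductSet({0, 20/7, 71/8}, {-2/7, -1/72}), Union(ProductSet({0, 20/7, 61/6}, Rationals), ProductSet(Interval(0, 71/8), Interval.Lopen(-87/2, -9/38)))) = Union(ProductSet({0, 20/7}, {-2/7, -1/72}), ProductSet({0, 20/7, 71/8}, {-2/7}))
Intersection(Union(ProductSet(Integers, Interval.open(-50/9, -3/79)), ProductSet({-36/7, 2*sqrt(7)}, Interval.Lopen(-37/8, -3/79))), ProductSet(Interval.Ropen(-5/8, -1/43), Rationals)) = EmptySet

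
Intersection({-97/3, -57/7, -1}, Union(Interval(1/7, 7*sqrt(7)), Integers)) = {-1}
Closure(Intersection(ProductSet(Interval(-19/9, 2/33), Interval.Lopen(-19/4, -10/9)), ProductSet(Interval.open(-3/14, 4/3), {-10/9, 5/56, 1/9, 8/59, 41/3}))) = ProductSet(Interval(-3/14, 2/33), {-10/9})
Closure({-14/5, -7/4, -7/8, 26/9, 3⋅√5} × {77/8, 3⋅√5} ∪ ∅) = {-14/5, -7/4, -7/8, 26/9, 3⋅√5} × {77/8, 3⋅√5}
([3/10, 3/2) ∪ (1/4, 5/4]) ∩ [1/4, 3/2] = (1/4, 3/2)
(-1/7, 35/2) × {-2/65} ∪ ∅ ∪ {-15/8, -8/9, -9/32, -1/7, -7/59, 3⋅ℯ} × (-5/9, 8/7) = ((-1/7, 35/2) × {-2/65}) ∪ ({-15/8, -8/9, -9/32, -1/7, -7/59, 3⋅ℯ} × (-5/9, 8/7))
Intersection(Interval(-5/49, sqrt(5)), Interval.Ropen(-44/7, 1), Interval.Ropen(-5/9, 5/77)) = Interval.Ropen(-5/49, 5/77)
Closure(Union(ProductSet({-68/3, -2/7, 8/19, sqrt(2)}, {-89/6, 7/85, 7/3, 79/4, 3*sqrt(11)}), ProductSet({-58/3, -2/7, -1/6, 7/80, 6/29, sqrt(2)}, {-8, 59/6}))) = Union(ProductSet({-68/3, -2/7, 8/19, sqrt(2)}, {-89/6, 7/85, 7/3, 79/4, 3*sqrt(11)}), ProductSet({-58/3, -2/7, -1/6, 7/80, 6/29, sqrt(2)}, {-8, 59/6}))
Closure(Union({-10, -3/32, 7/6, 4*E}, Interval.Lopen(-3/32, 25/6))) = Union({-10, 4*E}, Interval(-3/32, 25/6))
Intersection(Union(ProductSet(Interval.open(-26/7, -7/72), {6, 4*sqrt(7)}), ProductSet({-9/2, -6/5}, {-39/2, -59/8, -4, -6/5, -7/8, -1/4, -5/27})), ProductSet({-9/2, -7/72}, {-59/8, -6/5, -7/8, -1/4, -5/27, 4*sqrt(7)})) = ProductSet({-9/2}, {-59/8, -6/5, -7/8, -1/4, -5/27})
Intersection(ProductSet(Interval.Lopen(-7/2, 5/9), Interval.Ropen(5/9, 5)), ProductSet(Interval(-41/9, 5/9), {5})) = EmptySet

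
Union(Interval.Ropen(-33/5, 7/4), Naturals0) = Union(Interval.Ropen(-33/5, 7/4), Naturals0)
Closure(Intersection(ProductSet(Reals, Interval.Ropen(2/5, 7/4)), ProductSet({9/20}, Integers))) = ProductSet({9/20}, Range(1, 2, 1))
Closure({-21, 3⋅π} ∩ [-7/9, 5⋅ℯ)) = {3⋅π}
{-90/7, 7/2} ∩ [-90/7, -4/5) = {-90/7}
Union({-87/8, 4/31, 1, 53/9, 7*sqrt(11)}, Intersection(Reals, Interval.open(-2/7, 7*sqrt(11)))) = Union({-87/8}, Interval.Lopen(-2/7, 7*sqrt(11)))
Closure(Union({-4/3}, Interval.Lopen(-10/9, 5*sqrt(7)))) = Union({-4/3}, Interval(-10/9, 5*sqrt(7)))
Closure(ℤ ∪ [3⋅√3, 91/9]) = ℤ ∪ [3⋅√3, 91/9]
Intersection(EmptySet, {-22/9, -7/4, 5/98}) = EmptySet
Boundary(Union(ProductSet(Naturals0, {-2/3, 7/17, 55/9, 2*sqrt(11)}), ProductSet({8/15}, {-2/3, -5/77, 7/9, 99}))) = Union(ProductSet({8/15}, {-2/3, -5/77, 7/9, 99}), ProductSet(Naturals0, {-2/3, 7/17, 55/9, 2*sqrt(11)}))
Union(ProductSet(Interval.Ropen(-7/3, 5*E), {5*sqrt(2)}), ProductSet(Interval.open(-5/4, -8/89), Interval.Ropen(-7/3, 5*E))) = Union(ProductSet(Interval.Ropen(-7/3, 5*E), {5*sqrt(2)}), ProductSet(Interval.open(-5/4, -8/89), Interval.Ropen(-7/3, 5*E)))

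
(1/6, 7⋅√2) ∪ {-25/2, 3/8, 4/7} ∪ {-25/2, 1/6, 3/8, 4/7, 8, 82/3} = {-25/2, 82/3} ∪ [1/6, 7⋅√2)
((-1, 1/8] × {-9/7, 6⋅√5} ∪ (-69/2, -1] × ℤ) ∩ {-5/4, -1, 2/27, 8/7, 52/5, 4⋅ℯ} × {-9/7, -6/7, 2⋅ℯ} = {2/27} × {-9/7}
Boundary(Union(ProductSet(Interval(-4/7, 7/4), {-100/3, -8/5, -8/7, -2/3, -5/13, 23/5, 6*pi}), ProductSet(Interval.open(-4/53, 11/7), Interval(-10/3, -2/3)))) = Union(ProductSet({-4/53, 11/7}, Interval(-10/3, -2/3)), ProductSet(Interval(-4/7, 7/4), {-100/3, -2/3, -5/13, 23/5, 6*pi}), ProductSet(Interval(-4/53, 11/7), {-10/3, -2/3}), ProductSet(Union(Interval(-4/7, -4/53), Interval(11/7, 7/4)), {-100/3, -8/5, -8/7, -2/3, -5/13, 23/5, 6*pi}))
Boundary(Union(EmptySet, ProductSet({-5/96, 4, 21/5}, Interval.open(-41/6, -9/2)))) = ProductSet({-5/96, 4, 21/5}, Interval(-41/6, -9/2))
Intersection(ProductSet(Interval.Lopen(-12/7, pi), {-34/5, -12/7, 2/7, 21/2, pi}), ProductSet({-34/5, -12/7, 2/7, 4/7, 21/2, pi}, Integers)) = EmptySet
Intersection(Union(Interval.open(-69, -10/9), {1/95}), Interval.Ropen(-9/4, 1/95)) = Interval.Ropen(-9/4, -10/9)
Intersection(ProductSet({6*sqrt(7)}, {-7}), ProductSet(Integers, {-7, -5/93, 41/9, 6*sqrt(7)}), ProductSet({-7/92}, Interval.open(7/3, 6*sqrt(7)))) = EmptySet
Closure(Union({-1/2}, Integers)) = Union({-1/2}, Integers)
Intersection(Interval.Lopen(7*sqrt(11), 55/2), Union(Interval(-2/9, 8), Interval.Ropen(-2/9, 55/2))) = Interval.open(7*sqrt(11), 55/2)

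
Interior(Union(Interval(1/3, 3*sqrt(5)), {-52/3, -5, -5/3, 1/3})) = Interval.open(1/3, 3*sqrt(5))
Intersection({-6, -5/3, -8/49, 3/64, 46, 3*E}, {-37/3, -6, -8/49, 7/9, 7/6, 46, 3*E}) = {-6, -8/49, 46, 3*E}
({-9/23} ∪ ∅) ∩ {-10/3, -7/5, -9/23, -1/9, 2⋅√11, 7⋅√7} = {-9/23}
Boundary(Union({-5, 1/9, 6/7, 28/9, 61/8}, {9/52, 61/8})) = {-5, 1/9, 9/52, 6/7, 28/9, 61/8}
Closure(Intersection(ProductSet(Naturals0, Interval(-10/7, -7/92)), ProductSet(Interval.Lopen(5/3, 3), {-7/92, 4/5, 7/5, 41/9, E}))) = ProductSet(Range(2, 4, 1), {-7/92})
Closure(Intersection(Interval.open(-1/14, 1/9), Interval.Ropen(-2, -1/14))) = EmptySet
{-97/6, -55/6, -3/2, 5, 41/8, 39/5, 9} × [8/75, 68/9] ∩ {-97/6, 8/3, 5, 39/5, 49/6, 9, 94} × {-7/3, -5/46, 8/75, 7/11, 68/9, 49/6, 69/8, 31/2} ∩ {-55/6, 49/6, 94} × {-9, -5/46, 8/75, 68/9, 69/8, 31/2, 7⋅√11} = ∅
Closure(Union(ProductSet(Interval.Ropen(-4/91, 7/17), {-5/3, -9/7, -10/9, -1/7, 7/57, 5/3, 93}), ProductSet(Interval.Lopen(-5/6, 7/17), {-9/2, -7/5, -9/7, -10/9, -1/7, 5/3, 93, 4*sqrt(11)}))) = Union(ProductSet(Interval(-5/6, 7/17), {-9/2, -7/5, -9/7, -10/9, -1/7, 5/3, 93, 4*sqrt(11)}), ProductSet(Interval(-4/91, 7/17), {-5/3, -9/7, -10/9, -1/7, 7/57, 5/3, 93}))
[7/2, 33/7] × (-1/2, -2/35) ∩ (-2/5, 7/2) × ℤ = ∅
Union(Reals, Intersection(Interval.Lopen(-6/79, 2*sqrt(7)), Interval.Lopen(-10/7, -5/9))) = Reals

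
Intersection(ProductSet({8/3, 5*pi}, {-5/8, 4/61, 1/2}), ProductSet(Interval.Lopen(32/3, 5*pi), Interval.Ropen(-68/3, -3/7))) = ProductSet({5*pi}, {-5/8})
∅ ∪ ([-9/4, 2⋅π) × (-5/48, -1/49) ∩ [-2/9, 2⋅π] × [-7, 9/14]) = [-2/9, 2⋅π) × (-5/48, -1/49)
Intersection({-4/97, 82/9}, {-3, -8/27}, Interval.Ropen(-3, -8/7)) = EmptySet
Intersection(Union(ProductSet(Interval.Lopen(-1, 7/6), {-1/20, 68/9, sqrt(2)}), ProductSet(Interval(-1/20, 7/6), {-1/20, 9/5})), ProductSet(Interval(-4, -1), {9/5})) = EmptySet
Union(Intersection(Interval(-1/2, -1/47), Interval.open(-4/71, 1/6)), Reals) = Interval(-oo, oo)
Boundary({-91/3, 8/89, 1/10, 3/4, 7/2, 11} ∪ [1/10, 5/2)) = {-91/3, 8/89, 1/10, 5/2, 7/2, 11}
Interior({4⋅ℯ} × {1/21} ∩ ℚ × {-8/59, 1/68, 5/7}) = ∅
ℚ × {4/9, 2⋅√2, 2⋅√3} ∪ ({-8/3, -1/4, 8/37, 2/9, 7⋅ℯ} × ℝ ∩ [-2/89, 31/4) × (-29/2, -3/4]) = ({8/37, 2/9} × (-29/2, -3/4]) ∪ (ℚ × {4/9, 2⋅√2, 2⋅√3})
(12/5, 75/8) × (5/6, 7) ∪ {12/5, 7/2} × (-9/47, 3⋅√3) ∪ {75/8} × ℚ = ({75/8} × ℚ) ∪ ((12/5, 75/8) × (5/6, 7)) ∪ ({12/5, 7/2} × (-9/47, 3⋅√3))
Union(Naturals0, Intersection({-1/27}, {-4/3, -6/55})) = Naturals0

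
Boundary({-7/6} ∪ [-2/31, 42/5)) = {-7/6, -2/31, 42/5}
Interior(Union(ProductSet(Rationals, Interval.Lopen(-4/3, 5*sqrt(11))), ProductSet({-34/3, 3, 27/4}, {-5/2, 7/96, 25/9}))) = EmptySet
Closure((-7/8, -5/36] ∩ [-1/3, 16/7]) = [-1/3, -5/36]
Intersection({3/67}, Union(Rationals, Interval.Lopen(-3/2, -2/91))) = {3/67}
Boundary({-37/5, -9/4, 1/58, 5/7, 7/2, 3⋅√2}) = {-37/5, -9/4, 1/58, 5/7, 7/2, 3⋅√2}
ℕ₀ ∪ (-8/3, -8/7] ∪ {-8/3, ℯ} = [-8/3, -8/7] ∪ ℕ₀ ∪ {ℯ}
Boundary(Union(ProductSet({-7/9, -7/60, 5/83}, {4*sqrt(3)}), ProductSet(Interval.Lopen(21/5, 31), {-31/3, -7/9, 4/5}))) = Union(ProductSet({-7/9, -7/60, 5/83}, {4*sqrt(3)}), ProductSet(Interval(21/5, 31), {-31/3, -7/9, 4/5}))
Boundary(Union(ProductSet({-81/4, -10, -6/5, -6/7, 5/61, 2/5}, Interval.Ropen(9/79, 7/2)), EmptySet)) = ProductSet({-81/4, -10, -6/5, -6/7, 5/61, 2/5}, Interval(9/79, 7/2))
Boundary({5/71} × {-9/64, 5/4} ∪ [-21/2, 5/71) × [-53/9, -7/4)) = ({5/71} × {-9/64, 5/4}) ∪ ({-21/2, 5/71} × [-53/9, -7/4]) ∪ ([-21/2, 5/71] × {-53/9, -7/4})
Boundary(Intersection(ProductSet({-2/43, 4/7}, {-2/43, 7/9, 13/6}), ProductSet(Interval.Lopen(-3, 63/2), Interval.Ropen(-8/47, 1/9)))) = ProductSet({-2/43, 4/7}, {-2/43})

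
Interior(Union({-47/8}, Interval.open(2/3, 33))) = Interval.open(2/3, 33)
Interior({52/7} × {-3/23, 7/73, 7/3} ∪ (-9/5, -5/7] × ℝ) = (-9/5, -5/7) × (-∞, ∞)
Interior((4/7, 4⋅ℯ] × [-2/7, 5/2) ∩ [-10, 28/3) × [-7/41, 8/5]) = (4/7, 28/3) × (-7/41, 8/5)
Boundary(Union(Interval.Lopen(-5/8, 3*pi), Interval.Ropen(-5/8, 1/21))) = {-5/8, 3*pi}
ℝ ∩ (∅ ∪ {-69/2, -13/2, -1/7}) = {-69/2, -13/2, -1/7}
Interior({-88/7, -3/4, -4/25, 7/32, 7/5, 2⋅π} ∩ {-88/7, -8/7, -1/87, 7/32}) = ∅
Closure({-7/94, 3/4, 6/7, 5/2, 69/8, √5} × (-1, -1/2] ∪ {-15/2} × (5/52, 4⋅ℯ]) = ({-15/2} × [5/52, 4⋅ℯ]) ∪ ({-7/94, 3/4, 6/7, 5/2, 69/8, √5} × [-1, -1/2])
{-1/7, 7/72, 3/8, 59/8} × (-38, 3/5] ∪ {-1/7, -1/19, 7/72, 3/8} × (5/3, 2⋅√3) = ({-1/7, 7/72, 3/8, 59/8} × (-38, 3/5]) ∪ ({-1/7, -1/19, 7/72, 3/8} × (5/3, 2⋅√3))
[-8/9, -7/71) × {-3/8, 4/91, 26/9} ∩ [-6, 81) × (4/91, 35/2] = [-8/9, -7/71) × {26/9}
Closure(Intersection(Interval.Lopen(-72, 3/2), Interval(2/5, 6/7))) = Interval(2/5, 6/7)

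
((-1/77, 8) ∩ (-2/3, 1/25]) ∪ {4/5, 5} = (-1/77, 1/25] ∪ {4/5, 5}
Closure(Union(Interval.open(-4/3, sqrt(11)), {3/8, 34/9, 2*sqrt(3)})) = Union({34/9, 2*sqrt(3)}, Interval(-4/3, sqrt(11)))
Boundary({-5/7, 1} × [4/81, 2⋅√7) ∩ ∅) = ∅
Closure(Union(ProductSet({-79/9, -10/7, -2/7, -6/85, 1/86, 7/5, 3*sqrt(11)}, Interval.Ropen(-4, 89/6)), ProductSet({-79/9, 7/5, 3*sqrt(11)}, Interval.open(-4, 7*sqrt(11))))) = Union(ProductSet({-79/9, 7/5, 3*sqrt(11)}, Interval(-4, 7*sqrt(11))), ProductSet({-79/9, -10/7, -2/7, -6/85, 1/86, 7/5, 3*sqrt(11)}, Interval(-4, 89/6)))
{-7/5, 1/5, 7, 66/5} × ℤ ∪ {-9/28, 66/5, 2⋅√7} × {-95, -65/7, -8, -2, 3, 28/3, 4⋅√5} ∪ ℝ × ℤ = (ℝ × ℤ) ∪ ({-9/28, 66/5, 2⋅√7} × {-95, -65/7, -8, -2, 3, 28/3, 4⋅√5})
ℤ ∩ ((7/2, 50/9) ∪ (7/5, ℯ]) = {2} ∪ {4, 5}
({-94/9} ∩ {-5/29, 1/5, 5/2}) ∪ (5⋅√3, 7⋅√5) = (5⋅√3, 7⋅√5)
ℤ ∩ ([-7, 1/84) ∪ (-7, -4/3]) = {-7, -6, …, 0}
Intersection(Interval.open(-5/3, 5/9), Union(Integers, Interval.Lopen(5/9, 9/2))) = Range(-1, 1, 1)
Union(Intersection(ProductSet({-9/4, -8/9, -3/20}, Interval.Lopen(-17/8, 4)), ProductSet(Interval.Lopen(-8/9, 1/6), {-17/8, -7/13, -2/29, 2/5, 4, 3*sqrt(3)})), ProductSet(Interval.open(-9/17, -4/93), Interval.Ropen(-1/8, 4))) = Union(ProductSet({-3/20}, {-7/13, -2/29, 2/5, 4}), ProductSet(Interval.open(-9/17, -4/93), Interval.Ropen(-1/8, 4)))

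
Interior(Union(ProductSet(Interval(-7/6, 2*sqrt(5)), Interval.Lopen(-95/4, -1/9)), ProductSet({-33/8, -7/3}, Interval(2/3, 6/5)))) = ProductSet(Interval.open(-7/6, 2*sqrt(5)), Interval.open(-95/4, -1/9))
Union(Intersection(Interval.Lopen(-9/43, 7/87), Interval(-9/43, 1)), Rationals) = Union(Interval(-9/43, 7/87), Rationals)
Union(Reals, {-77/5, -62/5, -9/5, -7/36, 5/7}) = Reals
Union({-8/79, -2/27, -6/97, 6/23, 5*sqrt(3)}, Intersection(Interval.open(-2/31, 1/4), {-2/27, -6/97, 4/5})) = {-8/79, -2/27, -6/97, 6/23, 5*sqrt(3)}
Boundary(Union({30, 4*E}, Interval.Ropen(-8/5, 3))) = {-8/5, 3, 30, 4*E}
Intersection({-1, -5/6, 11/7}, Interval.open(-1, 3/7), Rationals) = {-5/6}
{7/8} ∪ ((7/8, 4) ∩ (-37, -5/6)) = {7/8}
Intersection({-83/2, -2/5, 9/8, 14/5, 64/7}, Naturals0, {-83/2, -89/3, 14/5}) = EmptySet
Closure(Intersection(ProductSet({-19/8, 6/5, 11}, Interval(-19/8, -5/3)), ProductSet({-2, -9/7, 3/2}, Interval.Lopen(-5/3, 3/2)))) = EmptySet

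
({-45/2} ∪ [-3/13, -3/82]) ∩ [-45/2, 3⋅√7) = {-45/2} ∪ [-3/13, -3/82]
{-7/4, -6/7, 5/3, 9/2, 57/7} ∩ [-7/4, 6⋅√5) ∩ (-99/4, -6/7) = {-7/4}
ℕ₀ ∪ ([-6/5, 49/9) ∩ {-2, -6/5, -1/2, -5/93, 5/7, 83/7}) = {-6/5, -1/2, -5/93, 5/7} ∪ ℕ₀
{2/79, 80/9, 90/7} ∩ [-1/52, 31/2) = {2/79, 80/9, 90/7}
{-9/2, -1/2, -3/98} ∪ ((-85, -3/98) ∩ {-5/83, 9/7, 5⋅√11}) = {-9/2, -1/2, -5/83, -3/98}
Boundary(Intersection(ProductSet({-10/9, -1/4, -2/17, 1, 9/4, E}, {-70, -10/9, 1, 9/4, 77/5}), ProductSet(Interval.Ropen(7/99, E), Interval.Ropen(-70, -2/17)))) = ProductSet({1, 9/4}, {-70, -10/9})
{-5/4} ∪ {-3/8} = {-5/4, -3/8}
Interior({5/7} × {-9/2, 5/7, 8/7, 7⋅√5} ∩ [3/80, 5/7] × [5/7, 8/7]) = ∅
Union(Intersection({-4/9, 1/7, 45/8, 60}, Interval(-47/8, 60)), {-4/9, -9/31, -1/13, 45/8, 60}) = {-4/9, -9/31, -1/13, 1/7, 45/8, 60}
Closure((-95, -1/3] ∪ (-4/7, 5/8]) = [-95, 5/8]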